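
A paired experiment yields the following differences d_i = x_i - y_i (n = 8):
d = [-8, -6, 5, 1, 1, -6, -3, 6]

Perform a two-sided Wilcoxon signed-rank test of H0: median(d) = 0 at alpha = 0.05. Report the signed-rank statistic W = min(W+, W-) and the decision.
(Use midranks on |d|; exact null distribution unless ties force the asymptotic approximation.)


Step 1: Drop any zero differences (none here) and take |d_i|.
|d| = [8, 6, 5, 1, 1, 6, 3, 6]
Step 2: Midrank |d_i| (ties get averaged ranks).
ranks: |8|->8, |6|->6, |5|->4, |1|->1.5, |1|->1.5, |6|->6, |3|->3, |6|->6
Step 3: Attach original signs; sum ranks with positive sign and with negative sign.
W+ = 4 + 1.5 + 1.5 + 6 = 13
W- = 8 + 6 + 6 + 3 = 23
(Check: W+ + W- = 36 should equal n(n+1)/2 = 36.)
Step 4: Test statistic W = min(W+, W-) = 13.
Step 5: Ties in |d|, so use the tie-corrected normal approximation.
        E[W] = n(n+1)/4 = 8*9/4 = 18.
        Tie groups: |d|=1 (t=2), |d|=6 (t=3); sum(t^3 - t) = 30.
        Var[W] = n(n+1)(2n+1)/24 - sum(t^3-t)/48 = 1224/24 - 30/48 = 50.375.
        z = (W - E[W]) / sqrt(Var[W]) = (13 - 18) / 7.0975 = -0.7045.
        Two-sided p = 2*Phi(z) = 0.481140.
Step 6: alpha = 0.05. fail to reject H0.

W+ = 13, W- = 23, W = min = 13, p = 0.481140, fail to reject H0.


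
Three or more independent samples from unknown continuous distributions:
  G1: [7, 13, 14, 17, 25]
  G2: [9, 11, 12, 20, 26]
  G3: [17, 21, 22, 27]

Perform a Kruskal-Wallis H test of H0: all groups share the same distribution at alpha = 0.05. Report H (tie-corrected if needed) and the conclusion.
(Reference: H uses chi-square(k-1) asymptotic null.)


Step 1: Combine all N = 14 observations and assign midranks.
sorted (value, group, rank): (7,G1,1), (9,G2,2), (11,G2,3), (12,G2,4), (13,G1,5), (14,G1,6), (17,G1,7.5), (17,G3,7.5), (20,G2,9), (21,G3,10), (22,G3,11), (25,G1,12), (26,G2,13), (27,G3,14)
Step 2: Sum ranks within each group.
R_1 = 31.5 (n_1 = 5)
R_2 = 31 (n_2 = 5)
R_3 = 42.5 (n_3 = 4)
Step 3: H = 12/(N(N+1)) * sum(R_i^2/n_i) - 3(N+1)
     = 12/(14*15) * (31.5^2/5 + 31^2/5 + 42.5^2/4) - 3*15
     = 0.057143 * 842.212 - 45
     = 3.126429.
Step 4: Ties present; correction factor C = 1 - 6/(14^3 - 14) = 0.997802. Corrected H = 3.126429 / 0.997802 = 3.133315.
Step 5: Under H0, H ~ chi^2(2); p-value = 0.208742.
Step 6: alpha = 0.05. fail to reject H0.

H = 3.1333, df = 2, p = 0.208742, fail to reject H0.


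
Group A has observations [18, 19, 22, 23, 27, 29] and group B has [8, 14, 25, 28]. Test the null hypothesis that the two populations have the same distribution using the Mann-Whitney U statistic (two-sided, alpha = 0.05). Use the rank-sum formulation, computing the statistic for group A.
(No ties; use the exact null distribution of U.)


Step 1: Combine and sort all 10 observations; assign midranks.
sorted (value, group): (8,Y), (14,Y), (18,X), (19,X), (22,X), (23,X), (25,Y), (27,X), (28,Y), (29,X)
ranks: 8->1, 14->2, 18->3, 19->4, 22->5, 23->6, 25->7, 27->8, 28->9, 29->10
Step 2: Rank sum for X: R1 = 3 + 4 + 5 + 6 + 8 + 10 = 36.
Step 3: U_X = R1 - n1(n1+1)/2 = 36 - 6*7/2 = 36 - 21 = 15.
       U_Y = n1*n2 - U_X = 24 - 15 = 9.
Step 4: No ties, so the exact null distribution of U (based on enumerating the C(10,6) = 210 equally likely rank assignments) gives the two-sided p-value.
Step 5: p-value = 0.609524; compare to alpha = 0.05. fail to reject H0.

U_X = 15, p = 0.609524, fail to reject H0 at alpha = 0.05.


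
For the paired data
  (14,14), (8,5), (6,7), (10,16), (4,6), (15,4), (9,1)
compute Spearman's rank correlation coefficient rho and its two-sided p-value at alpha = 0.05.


Step 1: Rank x and y separately (midranks; no ties here).
rank(x): 14->6, 8->3, 6->2, 10->5, 4->1, 15->7, 9->4
rank(y): 14->6, 5->3, 7->5, 16->7, 6->4, 4->2, 1->1
Step 2: d_i = R_x(i) - R_y(i); compute d_i^2.
  (6-6)^2=0, (3-3)^2=0, (2-5)^2=9, (5-7)^2=4, (1-4)^2=9, (7-2)^2=25, (4-1)^2=9
sum(d^2) = 56.
Step 3: rho = 1 - 6*56 / (7*(7^2 - 1)) = 1 - 336/336 = 0.000000.
Step 4: Under H0, t = rho * sqrt((n-2)/(1-rho^2)) = 0.0000 ~ t(5).
Step 5: Two-sided p-value from the t-distribution with 5 df = 1.000000.
Step 6: alpha = 0.05. fail to reject H0.

rho = 0.0000, p = 1.000000, fail to reject H0 at alpha = 0.05.


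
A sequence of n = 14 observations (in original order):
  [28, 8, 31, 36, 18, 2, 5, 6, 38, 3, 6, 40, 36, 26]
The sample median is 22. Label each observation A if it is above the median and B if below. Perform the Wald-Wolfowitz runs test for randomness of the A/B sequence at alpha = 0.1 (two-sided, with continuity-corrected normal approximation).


Step 1: Compute median = 22; label A = above, B = below.
Labels in order: ABAABBBBABBAAA  (n_A = 7, n_B = 7)
Step 2: Count runs R = 7.
Step 3: Under H0 (random ordering), E[R] = 2*n_A*n_B/(n_A+n_B) + 1 = 2*7*7/14 + 1 = 8.0000.
        Var[R] = 2*n_A*n_B*(2*n_A*n_B - n_A - n_B) / ((n_A+n_B)^2 * (n_A+n_B-1)) = 8232/2548 = 3.2308.
        SD[R] = 1.7974.
Step 4: Continuity-corrected z = (R + 0.5 - E[R]) / SD[R] = (7 + 0.5 - 8.0000) / 1.7974 = -0.2782.
Step 5: Two-sided p-value via normal approximation = 2*(1 - Phi(|z|)) = 0.780879.
Step 6: alpha = 0.1. fail to reject H0.

R = 7, z = -0.2782, p = 0.780879, fail to reject H0.


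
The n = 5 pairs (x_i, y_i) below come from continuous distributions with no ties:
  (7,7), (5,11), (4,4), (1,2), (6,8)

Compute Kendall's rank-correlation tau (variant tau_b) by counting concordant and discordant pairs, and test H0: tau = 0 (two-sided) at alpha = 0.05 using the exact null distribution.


Step 1: Enumerate the 10 unordered pairs (i,j) with i<j and classify each by sign(x_j-x_i) * sign(y_j-y_i).
  (1,2):dx=-2,dy=+4->D; (1,3):dx=-3,dy=-3->C; (1,4):dx=-6,dy=-5->C; (1,5):dx=-1,dy=+1->D
  (2,3):dx=-1,dy=-7->C; (2,4):dx=-4,dy=-9->C; (2,5):dx=+1,dy=-3->D; (3,4):dx=-3,dy=-2->C
  (3,5):dx=+2,dy=+4->C; (4,5):dx=+5,dy=+6->C
Step 2: C = 7, D = 3, total pairs = 10.
Step 3: tau = (C - D)/(n(n-1)/2) = (7 - 3)/10 = 0.400000.
Step 4: Exact two-sided p-value (enumerate n! = 120 permutations of y under H0): p = 0.483333.
Step 5: alpha = 0.05. fail to reject H0.

tau_b = 0.4000 (C=7, D=3), p = 0.483333, fail to reject H0.


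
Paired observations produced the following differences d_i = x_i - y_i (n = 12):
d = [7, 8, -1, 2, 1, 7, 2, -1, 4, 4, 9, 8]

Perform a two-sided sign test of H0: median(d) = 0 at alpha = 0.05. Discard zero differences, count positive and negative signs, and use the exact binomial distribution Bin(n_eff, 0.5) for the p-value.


Step 1: Discard zero differences. Original n = 12; n_eff = number of nonzero differences = 12.
Nonzero differences (with sign): +7, +8, -1, +2, +1, +7, +2, -1, +4, +4, +9, +8
Step 2: Count signs: positive = 10, negative = 2.
Step 3: Under H0: P(positive) = 0.5, so the number of positives S ~ Bin(12, 0.5).
Step 4: Two-sided exact p-value = sum of Bin(12,0.5) probabilities at or below the observed probability = 0.038574.
Step 5: alpha = 0.05. reject H0.

n_eff = 12, pos = 10, neg = 2, p = 0.038574, reject H0.


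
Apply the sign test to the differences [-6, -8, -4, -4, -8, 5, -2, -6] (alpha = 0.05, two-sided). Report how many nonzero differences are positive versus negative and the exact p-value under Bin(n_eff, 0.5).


Step 1: Discard zero differences. Original n = 8; n_eff = number of nonzero differences = 8.
Nonzero differences (with sign): -6, -8, -4, -4, -8, +5, -2, -6
Step 2: Count signs: positive = 1, negative = 7.
Step 3: Under H0: P(positive) = 0.5, so the number of positives S ~ Bin(8, 0.5).
Step 4: Two-sided exact p-value = sum of Bin(8,0.5) probabilities at or below the observed probability = 0.070312.
Step 5: alpha = 0.05. fail to reject H0.

n_eff = 8, pos = 1, neg = 7, p = 0.070312, fail to reject H0.


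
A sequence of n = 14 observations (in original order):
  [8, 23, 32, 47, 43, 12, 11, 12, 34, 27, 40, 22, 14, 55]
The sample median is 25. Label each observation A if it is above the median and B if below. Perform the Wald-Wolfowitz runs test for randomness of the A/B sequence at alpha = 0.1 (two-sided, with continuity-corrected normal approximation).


Step 1: Compute median = 25; label A = above, B = below.
Labels in order: BBAAABBBAAABBA  (n_A = 7, n_B = 7)
Step 2: Count runs R = 6.
Step 3: Under H0 (random ordering), E[R] = 2*n_A*n_B/(n_A+n_B) + 1 = 2*7*7/14 + 1 = 8.0000.
        Var[R] = 2*n_A*n_B*(2*n_A*n_B - n_A - n_B) / ((n_A+n_B)^2 * (n_A+n_B-1)) = 8232/2548 = 3.2308.
        SD[R] = 1.7974.
Step 4: Continuity-corrected z = (R + 0.5 - E[R]) / SD[R] = (6 + 0.5 - 8.0000) / 1.7974 = -0.8345.
Step 5: Two-sided p-value via normal approximation = 2*(1 - Phi(|z|)) = 0.403986.
Step 6: alpha = 0.1. fail to reject H0.

R = 6, z = -0.8345, p = 0.403986, fail to reject H0.


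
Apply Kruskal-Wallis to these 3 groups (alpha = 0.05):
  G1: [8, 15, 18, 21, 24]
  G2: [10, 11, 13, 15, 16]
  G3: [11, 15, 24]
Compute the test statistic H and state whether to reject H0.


Step 1: Combine all N = 13 observations and assign midranks.
sorted (value, group, rank): (8,G1,1), (10,G2,2), (11,G2,3.5), (11,G3,3.5), (13,G2,5), (15,G1,7), (15,G2,7), (15,G3,7), (16,G2,9), (18,G1,10), (21,G1,11), (24,G1,12.5), (24,G3,12.5)
Step 2: Sum ranks within each group.
R_1 = 41.5 (n_1 = 5)
R_2 = 26.5 (n_2 = 5)
R_3 = 23 (n_3 = 3)
Step 3: H = 12/(N(N+1)) * sum(R_i^2/n_i) - 3(N+1)
     = 12/(13*14) * (41.5^2/5 + 26.5^2/5 + 23^2/3) - 3*14
     = 0.065934 * 661.233 - 42
     = 1.597802.
Step 4: Ties present; correction factor C = 1 - 36/(13^3 - 13) = 0.983516. Corrected H = 1.597802 / 0.983516 = 1.624581.
Step 5: Under H0, H ~ chi^2(2); p-value = 0.443840.
Step 6: alpha = 0.05. fail to reject H0.

H = 1.6246, df = 2, p = 0.443840, fail to reject H0.


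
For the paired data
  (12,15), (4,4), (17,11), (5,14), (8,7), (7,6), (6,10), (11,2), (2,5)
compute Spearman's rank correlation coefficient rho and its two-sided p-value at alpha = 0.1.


Step 1: Rank x and y separately (midranks; no ties here).
rank(x): 12->8, 4->2, 17->9, 5->3, 8->6, 7->5, 6->4, 11->7, 2->1
rank(y): 15->9, 4->2, 11->7, 14->8, 7->5, 6->4, 10->6, 2->1, 5->3
Step 2: d_i = R_x(i) - R_y(i); compute d_i^2.
  (8-9)^2=1, (2-2)^2=0, (9-7)^2=4, (3-8)^2=25, (6-5)^2=1, (5-4)^2=1, (4-6)^2=4, (7-1)^2=36, (1-3)^2=4
sum(d^2) = 76.
Step 3: rho = 1 - 6*76 / (9*(9^2 - 1)) = 1 - 456/720 = 0.366667.
Step 4: Under H0, t = rho * sqrt((n-2)/(1-rho^2)) = 1.0427 ~ t(7).
Step 5: Two-sided p-value from the t-distribution with 7 df = 0.331740.
Step 6: alpha = 0.1. fail to reject H0.

rho = 0.3667, p = 0.331740, fail to reject H0 at alpha = 0.1.


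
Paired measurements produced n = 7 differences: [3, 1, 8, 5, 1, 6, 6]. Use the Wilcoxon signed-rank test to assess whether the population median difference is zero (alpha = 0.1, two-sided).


Step 1: Drop any zero differences (none here) and take |d_i|.
|d| = [3, 1, 8, 5, 1, 6, 6]
Step 2: Midrank |d_i| (ties get averaged ranks).
ranks: |3|->3, |1|->1.5, |8|->7, |5|->4, |1|->1.5, |6|->5.5, |6|->5.5
Step 3: Attach original signs; sum ranks with positive sign and with negative sign.
W+ = 3 + 1.5 + 7 + 4 + 1.5 + 5.5 + 5.5 = 28
W- = 0 = 0
(Check: W+ + W- = 28 should equal n(n+1)/2 = 28.)
Step 4: Test statistic W = min(W+, W-) = 0.
Step 5: Ties in |d|, so use the tie-corrected normal approximation.
        E[W] = n(n+1)/4 = 7*8/4 = 14.
        Tie groups: |d|=1 (t=2), |d|=6 (t=2); sum(t^3 - t) = 12.
        Var[W] = n(n+1)(2n+1)/24 - sum(t^3-t)/48 = 840/24 - 12/48 = 34.75.
        z = (W - E[W]) / sqrt(Var[W]) = (0 - 14) / 5.8949 = -2.3749.
        Two-sided p = 2*Phi(z) = 0.017552.
Step 6: alpha = 0.1. reject H0.

W+ = 28, W- = 0, W = min = 0, p = 0.017552, reject H0.


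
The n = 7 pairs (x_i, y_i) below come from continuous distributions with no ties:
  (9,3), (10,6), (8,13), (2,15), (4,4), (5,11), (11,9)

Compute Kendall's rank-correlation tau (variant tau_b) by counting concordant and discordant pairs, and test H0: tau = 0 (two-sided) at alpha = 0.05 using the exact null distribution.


Step 1: Enumerate the 21 unordered pairs (i,j) with i<j and classify each by sign(x_j-x_i) * sign(y_j-y_i).
  (1,2):dx=+1,dy=+3->C; (1,3):dx=-1,dy=+10->D; (1,4):dx=-7,dy=+12->D; (1,5):dx=-5,dy=+1->D
  (1,6):dx=-4,dy=+8->D; (1,7):dx=+2,dy=+6->C; (2,3):dx=-2,dy=+7->D; (2,4):dx=-8,dy=+9->D
  (2,5):dx=-6,dy=-2->C; (2,6):dx=-5,dy=+5->D; (2,7):dx=+1,dy=+3->C; (3,4):dx=-6,dy=+2->D
  (3,5):dx=-4,dy=-9->C; (3,6):dx=-3,dy=-2->C; (3,7):dx=+3,dy=-4->D; (4,5):dx=+2,dy=-11->D
  (4,6):dx=+3,dy=-4->D; (4,7):dx=+9,dy=-6->D; (5,6):dx=+1,dy=+7->C; (5,7):dx=+7,dy=+5->C
  (6,7):dx=+6,dy=-2->D
Step 2: C = 8, D = 13, total pairs = 21.
Step 3: tau = (C - D)/(n(n-1)/2) = (8 - 13)/21 = -0.238095.
Step 4: Exact two-sided p-value (enumerate n! = 5040 permutations of y under H0): p = 0.561905.
Step 5: alpha = 0.05. fail to reject H0.

tau_b = -0.2381 (C=8, D=13), p = 0.561905, fail to reject H0.


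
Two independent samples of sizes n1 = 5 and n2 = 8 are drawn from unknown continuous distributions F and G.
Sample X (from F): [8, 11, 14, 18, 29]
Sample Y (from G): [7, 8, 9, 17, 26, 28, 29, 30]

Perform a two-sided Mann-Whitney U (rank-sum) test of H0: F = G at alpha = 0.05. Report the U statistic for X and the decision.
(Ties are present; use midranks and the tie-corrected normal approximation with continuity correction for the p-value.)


Step 1: Combine and sort all 13 observations; assign midranks.
sorted (value, group): (7,Y), (8,X), (8,Y), (9,Y), (11,X), (14,X), (17,Y), (18,X), (26,Y), (28,Y), (29,X), (29,Y), (30,Y)
ranks: 7->1, 8->2.5, 8->2.5, 9->4, 11->5, 14->6, 17->7, 18->8, 26->9, 28->10, 29->11.5, 29->11.5, 30->13
Step 2: Rank sum for X: R1 = 2.5 + 5 + 6 + 8 + 11.5 = 33.
Step 3: U_X = R1 - n1(n1+1)/2 = 33 - 5*6/2 = 33 - 15 = 18.
       U_Y = n1*n2 - U_X = 40 - 18 = 22.
Step 4: Ties are present, so use the tie-corrected normal approximation (with continuity correction) for the p-value.
Step 5: p-value = 0.825728; compare to alpha = 0.05. fail to reject H0.

U_X = 18, p = 0.825728, fail to reject H0 at alpha = 0.05.


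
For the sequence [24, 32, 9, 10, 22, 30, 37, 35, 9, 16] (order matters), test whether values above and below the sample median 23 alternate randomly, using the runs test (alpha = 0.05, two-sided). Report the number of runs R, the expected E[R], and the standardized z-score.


Step 1: Compute median = 23; label A = above, B = below.
Labels in order: AABBBAAABB  (n_A = 5, n_B = 5)
Step 2: Count runs R = 4.
Step 3: Under H0 (random ordering), E[R] = 2*n_A*n_B/(n_A+n_B) + 1 = 2*5*5/10 + 1 = 6.0000.
        Var[R] = 2*n_A*n_B*(2*n_A*n_B - n_A - n_B) / ((n_A+n_B)^2 * (n_A+n_B-1)) = 2000/900 = 2.2222.
        SD[R] = 1.4907.
Step 4: Continuity-corrected z = (R + 0.5 - E[R]) / SD[R] = (4 + 0.5 - 6.0000) / 1.4907 = -1.0062.
Step 5: Two-sided p-value via normal approximation = 2*(1 - Phi(|z|)) = 0.314305.
Step 6: alpha = 0.05. fail to reject H0.

R = 4, z = -1.0062, p = 0.314305, fail to reject H0.


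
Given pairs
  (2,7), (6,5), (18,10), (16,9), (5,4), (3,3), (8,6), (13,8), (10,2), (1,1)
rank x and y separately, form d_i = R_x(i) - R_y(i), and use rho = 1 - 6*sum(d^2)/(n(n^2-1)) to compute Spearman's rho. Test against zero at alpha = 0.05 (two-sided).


Step 1: Rank x and y separately (midranks; no ties here).
rank(x): 2->2, 6->5, 18->10, 16->9, 5->4, 3->3, 8->6, 13->8, 10->7, 1->1
rank(y): 7->7, 5->5, 10->10, 9->9, 4->4, 3->3, 6->6, 8->8, 2->2, 1->1
Step 2: d_i = R_x(i) - R_y(i); compute d_i^2.
  (2-7)^2=25, (5-5)^2=0, (10-10)^2=0, (9-9)^2=0, (4-4)^2=0, (3-3)^2=0, (6-6)^2=0, (8-8)^2=0, (7-2)^2=25, (1-1)^2=0
sum(d^2) = 50.
Step 3: rho = 1 - 6*50 / (10*(10^2 - 1)) = 1 - 300/990 = 0.696970.
Step 4: Under H0, t = rho * sqrt((n-2)/(1-rho^2)) = 2.7490 ~ t(8).
Step 5: Two-sided p-value from the t-distribution with 8 df = 0.025097.
Step 6: alpha = 0.05. reject H0.

rho = 0.6970, p = 0.025097, reject H0 at alpha = 0.05.


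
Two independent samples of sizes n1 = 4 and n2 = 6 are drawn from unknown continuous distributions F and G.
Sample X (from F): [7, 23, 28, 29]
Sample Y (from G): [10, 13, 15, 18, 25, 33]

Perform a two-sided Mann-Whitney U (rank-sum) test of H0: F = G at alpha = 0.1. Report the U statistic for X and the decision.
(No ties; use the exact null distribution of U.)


Step 1: Combine and sort all 10 observations; assign midranks.
sorted (value, group): (7,X), (10,Y), (13,Y), (15,Y), (18,Y), (23,X), (25,Y), (28,X), (29,X), (33,Y)
ranks: 7->1, 10->2, 13->3, 15->4, 18->5, 23->6, 25->7, 28->8, 29->9, 33->10
Step 2: Rank sum for X: R1 = 1 + 6 + 8 + 9 = 24.
Step 3: U_X = R1 - n1(n1+1)/2 = 24 - 4*5/2 = 24 - 10 = 14.
       U_Y = n1*n2 - U_X = 24 - 14 = 10.
Step 4: No ties, so the exact null distribution of U (based on enumerating the C(10,4) = 210 equally likely rank assignments) gives the two-sided p-value.
Step 5: p-value = 0.761905; compare to alpha = 0.1. fail to reject H0.

U_X = 14, p = 0.761905, fail to reject H0 at alpha = 0.1.


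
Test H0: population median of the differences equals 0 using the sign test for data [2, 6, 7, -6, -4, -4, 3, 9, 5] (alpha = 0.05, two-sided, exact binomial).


Step 1: Discard zero differences. Original n = 9; n_eff = number of nonzero differences = 9.
Nonzero differences (with sign): +2, +6, +7, -6, -4, -4, +3, +9, +5
Step 2: Count signs: positive = 6, negative = 3.
Step 3: Under H0: P(positive) = 0.5, so the number of positives S ~ Bin(9, 0.5).
Step 4: Two-sided exact p-value = sum of Bin(9,0.5) probabilities at or below the observed probability = 0.507812.
Step 5: alpha = 0.05. fail to reject H0.

n_eff = 9, pos = 6, neg = 3, p = 0.507812, fail to reject H0.


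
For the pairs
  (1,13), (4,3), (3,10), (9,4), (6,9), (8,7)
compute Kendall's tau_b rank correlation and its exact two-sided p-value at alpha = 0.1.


Step 1: Enumerate the 15 unordered pairs (i,j) with i<j and classify each by sign(x_j-x_i) * sign(y_j-y_i).
  (1,2):dx=+3,dy=-10->D; (1,3):dx=+2,dy=-3->D; (1,4):dx=+8,dy=-9->D; (1,5):dx=+5,dy=-4->D
  (1,6):dx=+7,dy=-6->D; (2,3):dx=-1,dy=+7->D; (2,4):dx=+5,dy=+1->C; (2,5):dx=+2,dy=+6->C
  (2,6):dx=+4,dy=+4->C; (3,4):dx=+6,dy=-6->D; (3,5):dx=+3,dy=-1->D; (3,6):dx=+5,dy=-3->D
  (4,5):dx=-3,dy=+5->D; (4,6):dx=-1,dy=+3->D; (5,6):dx=+2,dy=-2->D
Step 2: C = 3, D = 12, total pairs = 15.
Step 3: tau = (C - D)/(n(n-1)/2) = (3 - 12)/15 = -0.600000.
Step 4: Exact two-sided p-value (enumerate n! = 720 permutations of y under H0): p = 0.136111.
Step 5: alpha = 0.1. fail to reject H0.

tau_b = -0.6000 (C=3, D=12), p = 0.136111, fail to reject H0.


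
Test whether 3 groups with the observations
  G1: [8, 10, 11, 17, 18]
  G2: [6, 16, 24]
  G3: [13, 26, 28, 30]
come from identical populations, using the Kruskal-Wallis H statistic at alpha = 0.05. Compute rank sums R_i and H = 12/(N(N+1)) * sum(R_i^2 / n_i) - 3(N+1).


Step 1: Combine all N = 12 observations and assign midranks.
sorted (value, group, rank): (6,G2,1), (8,G1,2), (10,G1,3), (11,G1,4), (13,G3,5), (16,G2,6), (17,G1,7), (18,G1,8), (24,G2,9), (26,G3,10), (28,G3,11), (30,G3,12)
Step 2: Sum ranks within each group.
R_1 = 24 (n_1 = 5)
R_2 = 16 (n_2 = 3)
R_3 = 38 (n_3 = 4)
Step 3: H = 12/(N(N+1)) * sum(R_i^2/n_i) - 3(N+1)
     = 12/(12*13) * (24^2/5 + 16^2/3 + 38^2/4) - 3*13
     = 0.076923 * 561.533 - 39
     = 4.194872.
Step 4: No ties, so H is used without correction.
Step 5: Under H0, H ~ chi^2(2); p-value = 0.122771.
Step 6: alpha = 0.05. fail to reject H0.

H = 4.1949, df = 2, p = 0.122771, fail to reject H0.


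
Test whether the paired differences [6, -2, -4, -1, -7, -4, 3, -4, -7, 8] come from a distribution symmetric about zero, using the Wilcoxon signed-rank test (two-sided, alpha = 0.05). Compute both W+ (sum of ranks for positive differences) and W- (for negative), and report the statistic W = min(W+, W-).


Step 1: Drop any zero differences (none here) and take |d_i|.
|d| = [6, 2, 4, 1, 7, 4, 3, 4, 7, 8]
Step 2: Midrank |d_i| (ties get averaged ranks).
ranks: |6|->7, |2|->2, |4|->5, |1|->1, |7|->8.5, |4|->5, |3|->3, |4|->5, |7|->8.5, |8|->10
Step 3: Attach original signs; sum ranks with positive sign and with negative sign.
W+ = 7 + 3 + 10 = 20
W- = 2 + 5 + 1 + 8.5 + 5 + 5 + 8.5 = 35
(Check: W+ + W- = 55 should equal n(n+1)/2 = 55.)
Step 4: Test statistic W = min(W+, W-) = 20.
Step 5: Ties in |d|, so use the tie-corrected normal approximation.
        E[W] = n(n+1)/4 = 10*11/4 = 27.5.
        Tie groups: |d|=4 (t=3), |d|=7 (t=2); sum(t^3 - t) = 30.
        Var[W] = n(n+1)(2n+1)/24 - sum(t^3-t)/48 = 2310/24 - 30/48 = 95.625.
        z = (W - E[W]) / sqrt(Var[W]) = (20 - 27.5) / 9.7788 = -0.7670.
        Two-sided p = 2*Phi(z) = 0.443102.
Step 6: alpha = 0.05. fail to reject H0.

W+ = 20, W- = 35, W = min = 20, p = 0.443102, fail to reject H0.


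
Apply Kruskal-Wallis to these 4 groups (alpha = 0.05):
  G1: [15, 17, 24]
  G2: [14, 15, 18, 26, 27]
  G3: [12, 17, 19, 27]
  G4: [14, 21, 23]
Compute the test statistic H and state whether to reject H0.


Step 1: Combine all N = 15 observations and assign midranks.
sorted (value, group, rank): (12,G3,1), (14,G2,2.5), (14,G4,2.5), (15,G1,4.5), (15,G2,4.5), (17,G1,6.5), (17,G3,6.5), (18,G2,8), (19,G3,9), (21,G4,10), (23,G4,11), (24,G1,12), (26,G2,13), (27,G2,14.5), (27,G3,14.5)
Step 2: Sum ranks within each group.
R_1 = 23 (n_1 = 3)
R_2 = 42.5 (n_2 = 5)
R_3 = 31 (n_3 = 4)
R_4 = 23.5 (n_4 = 3)
Step 3: H = 12/(N(N+1)) * sum(R_i^2/n_i) - 3(N+1)
     = 12/(15*16) * (23^2/3 + 42.5^2/5 + 31^2/4 + 23.5^2/3) - 3*16
     = 0.050000 * 961.917 - 48
     = 0.095833.
Step 4: Ties present; correction factor C = 1 - 24/(15^3 - 15) = 0.992857. Corrected H = 0.095833 / 0.992857 = 0.096523.
Step 5: Under H0, H ~ chi^2(3); p-value = 0.992251.
Step 6: alpha = 0.05. fail to reject H0.

H = 0.0965, df = 3, p = 0.992251, fail to reject H0.


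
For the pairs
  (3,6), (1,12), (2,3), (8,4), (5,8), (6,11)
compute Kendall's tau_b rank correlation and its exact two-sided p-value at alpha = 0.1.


Step 1: Enumerate the 15 unordered pairs (i,j) with i<j and classify each by sign(x_j-x_i) * sign(y_j-y_i).
  (1,2):dx=-2,dy=+6->D; (1,3):dx=-1,dy=-3->C; (1,4):dx=+5,dy=-2->D; (1,5):dx=+2,dy=+2->C
  (1,6):dx=+3,dy=+5->C; (2,3):dx=+1,dy=-9->D; (2,4):dx=+7,dy=-8->D; (2,5):dx=+4,dy=-4->D
  (2,6):dx=+5,dy=-1->D; (3,4):dx=+6,dy=+1->C; (3,5):dx=+3,dy=+5->C; (3,6):dx=+4,dy=+8->C
  (4,5):dx=-3,dy=+4->D; (4,6):dx=-2,dy=+7->D; (5,6):dx=+1,dy=+3->C
Step 2: C = 7, D = 8, total pairs = 15.
Step 3: tau = (C - D)/(n(n-1)/2) = (7 - 8)/15 = -0.066667.
Step 4: Exact two-sided p-value (enumerate n! = 720 permutations of y under H0): p = 1.000000.
Step 5: alpha = 0.1. fail to reject H0.

tau_b = -0.0667 (C=7, D=8), p = 1.000000, fail to reject H0.


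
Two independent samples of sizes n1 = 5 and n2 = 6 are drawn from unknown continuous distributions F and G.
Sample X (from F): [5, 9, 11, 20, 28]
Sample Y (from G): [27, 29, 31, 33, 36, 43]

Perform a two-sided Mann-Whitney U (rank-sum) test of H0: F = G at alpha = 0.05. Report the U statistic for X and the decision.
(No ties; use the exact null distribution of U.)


Step 1: Combine and sort all 11 observations; assign midranks.
sorted (value, group): (5,X), (9,X), (11,X), (20,X), (27,Y), (28,X), (29,Y), (31,Y), (33,Y), (36,Y), (43,Y)
ranks: 5->1, 9->2, 11->3, 20->4, 27->5, 28->6, 29->7, 31->8, 33->9, 36->10, 43->11
Step 2: Rank sum for X: R1 = 1 + 2 + 3 + 4 + 6 = 16.
Step 3: U_X = R1 - n1(n1+1)/2 = 16 - 5*6/2 = 16 - 15 = 1.
       U_Y = n1*n2 - U_X = 30 - 1 = 29.
Step 4: No ties, so the exact null distribution of U (based on enumerating the C(11,5) = 462 equally likely rank assignments) gives the two-sided p-value.
Step 5: p-value = 0.008658; compare to alpha = 0.05. reject H0.

U_X = 1, p = 0.008658, reject H0 at alpha = 0.05.


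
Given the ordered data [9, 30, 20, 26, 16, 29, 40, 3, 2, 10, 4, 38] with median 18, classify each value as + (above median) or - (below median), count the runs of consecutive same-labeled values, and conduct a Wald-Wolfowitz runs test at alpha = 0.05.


Step 1: Compute median = 18; label A = above, B = below.
Labels in order: BAAABAABBBBA  (n_A = 6, n_B = 6)
Step 2: Count runs R = 6.
Step 3: Under H0 (random ordering), E[R] = 2*n_A*n_B/(n_A+n_B) + 1 = 2*6*6/12 + 1 = 7.0000.
        Var[R] = 2*n_A*n_B*(2*n_A*n_B - n_A - n_B) / ((n_A+n_B)^2 * (n_A+n_B-1)) = 4320/1584 = 2.7273.
        SD[R] = 1.6514.
Step 4: Continuity-corrected z = (R + 0.5 - E[R]) / SD[R] = (6 + 0.5 - 7.0000) / 1.6514 = -0.3028.
Step 5: Two-sided p-value via normal approximation = 2*(1 - Phi(|z|)) = 0.762069.
Step 6: alpha = 0.05. fail to reject H0.

R = 6, z = -0.3028, p = 0.762069, fail to reject H0.


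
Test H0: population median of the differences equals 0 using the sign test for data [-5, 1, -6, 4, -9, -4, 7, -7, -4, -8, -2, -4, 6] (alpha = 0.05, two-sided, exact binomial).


Step 1: Discard zero differences. Original n = 13; n_eff = number of nonzero differences = 13.
Nonzero differences (with sign): -5, +1, -6, +4, -9, -4, +7, -7, -4, -8, -2, -4, +6
Step 2: Count signs: positive = 4, negative = 9.
Step 3: Under H0: P(positive) = 0.5, so the number of positives S ~ Bin(13, 0.5).
Step 4: Two-sided exact p-value = sum of Bin(13,0.5) probabilities at or below the observed probability = 0.266846.
Step 5: alpha = 0.05. fail to reject H0.

n_eff = 13, pos = 4, neg = 9, p = 0.266846, fail to reject H0.


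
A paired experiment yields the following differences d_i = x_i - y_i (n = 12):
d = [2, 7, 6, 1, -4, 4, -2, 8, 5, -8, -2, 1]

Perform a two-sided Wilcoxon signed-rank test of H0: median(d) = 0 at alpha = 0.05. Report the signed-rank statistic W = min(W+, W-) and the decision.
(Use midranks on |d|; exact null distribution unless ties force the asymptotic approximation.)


Step 1: Drop any zero differences (none here) and take |d_i|.
|d| = [2, 7, 6, 1, 4, 4, 2, 8, 5, 8, 2, 1]
Step 2: Midrank |d_i| (ties get averaged ranks).
ranks: |2|->4, |7|->10, |6|->9, |1|->1.5, |4|->6.5, |4|->6.5, |2|->4, |8|->11.5, |5|->8, |8|->11.5, |2|->4, |1|->1.5
Step 3: Attach original signs; sum ranks with positive sign and with negative sign.
W+ = 4 + 10 + 9 + 1.5 + 6.5 + 11.5 + 8 + 1.5 = 52
W- = 6.5 + 4 + 11.5 + 4 = 26
(Check: W+ + W- = 78 should equal n(n+1)/2 = 78.)
Step 4: Test statistic W = min(W+, W-) = 26.
Step 5: Ties in |d|, so use the tie-corrected normal approximation.
        E[W] = n(n+1)/4 = 12*13/4 = 39.
        Tie groups: |d|=1 (t=2), |d|=2 (t=3), |d|=4 (t=2), |d|=8 (t=2); sum(t^3 - t) = 42.
        Var[W] = n(n+1)(2n+1)/24 - sum(t^3-t)/48 = 3900/24 - 42/48 = 161.625.
        z = (W - E[W]) / sqrt(Var[W]) = (26 - 39) / 12.7132 = -1.0226.
        Two-sided p = 2*Phi(z) = 0.306516.
Step 6: alpha = 0.05. fail to reject H0.

W+ = 52, W- = 26, W = min = 26, p = 0.306516, fail to reject H0.


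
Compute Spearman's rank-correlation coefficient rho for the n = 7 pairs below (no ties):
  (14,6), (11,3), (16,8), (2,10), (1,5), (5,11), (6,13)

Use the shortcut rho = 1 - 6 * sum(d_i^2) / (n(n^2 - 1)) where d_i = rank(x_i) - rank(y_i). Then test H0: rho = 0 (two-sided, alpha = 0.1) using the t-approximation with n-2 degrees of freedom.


Step 1: Rank x and y separately (midranks; no ties here).
rank(x): 14->6, 11->5, 16->7, 2->2, 1->1, 5->3, 6->4
rank(y): 6->3, 3->1, 8->4, 10->5, 5->2, 11->6, 13->7
Step 2: d_i = R_x(i) - R_y(i); compute d_i^2.
  (6-3)^2=9, (5-1)^2=16, (7-4)^2=9, (2-5)^2=9, (1-2)^2=1, (3-6)^2=9, (4-7)^2=9
sum(d^2) = 62.
Step 3: rho = 1 - 6*62 / (7*(7^2 - 1)) = 1 - 372/336 = -0.107143.
Step 4: Under H0, t = rho * sqrt((n-2)/(1-rho^2)) = -0.2410 ~ t(5).
Step 5: Two-sided p-value from the t-distribution with 5 df = 0.819151.
Step 6: alpha = 0.1. fail to reject H0.

rho = -0.1071, p = 0.819151, fail to reject H0 at alpha = 0.1.


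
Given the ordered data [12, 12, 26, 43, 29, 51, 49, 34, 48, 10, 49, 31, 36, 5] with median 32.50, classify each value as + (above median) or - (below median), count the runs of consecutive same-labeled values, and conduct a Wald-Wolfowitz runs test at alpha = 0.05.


Step 1: Compute median = 32.50; label A = above, B = below.
Labels in order: BBBABAAAABABAB  (n_A = 7, n_B = 7)
Step 2: Count runs R = 9.
Step 3: Under H0 (random ordering), E[R] = 2*n_A*n_B/(n_A+n_B) + 1 = 2*7*7/14 + 1 = 8.0000.
        Var[R] = 2*n_A*n_B*(2*n_A*n_B - n_A - n_B) / ((n_A+n_B)^2 * (n_A+n_B-1)) = 8232/2548 = 3.2308.
        SD[R] = 1.7974.
Step 4: Continuity-corrected z = (R - 0.5 - E[R]) / SD[R] = (9 - 0.5 - 8.0000) / 1.7974 = 0.2782.
Step 5: Two-sided p-value via normal approximation = 2*(1 - Phi(|z|)) = 0.780879.
Step 6: alpha = 0.05. fail to reject H0.

R = 9, z = 0.2782, p = 0.780879, fail to reject H0.


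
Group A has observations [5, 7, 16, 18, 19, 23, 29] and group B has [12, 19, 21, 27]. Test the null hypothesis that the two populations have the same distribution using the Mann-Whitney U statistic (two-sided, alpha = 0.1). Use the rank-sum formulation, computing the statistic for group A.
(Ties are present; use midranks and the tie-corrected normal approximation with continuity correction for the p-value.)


Step 1: Combine and sort all 11 observations; assign midranks.
sorted (value, group): (5,X), (7,X), (12,Y), (16,X), (18,X), (19,X), (19,Y), (21,Y), (23,X), (27,Y), (29,X)
ranks: 5->1, 7->2, 12->3, 16->4, 18->5, 19->6.5, 19->6.5, 21->8, 23->9, 27->10, 29->11
Step 2: Rank sum for X: R1 = 1 + 2 + 4 + 5 + 6.5 + 9 + 11 = 38.5.
Step 3: U_X = R1 - n1(n1+1)/2 = 38.5 - 7*8/2 = 38.5 - 28 = 10.5.
       U_Y = n1*n2 - U_X = 28 - 10.5 = 17.5.
Step 4: Ties are present, so use the tie-corrected normal approximation (with continuity correction) for the p-value.
Step 5: p-value = 0.569872; compare to alpha = 0.1. fail to reject H0.

U_X = 10.5, p = 0.569872, fail to reject H0 at alpha = 0.1.


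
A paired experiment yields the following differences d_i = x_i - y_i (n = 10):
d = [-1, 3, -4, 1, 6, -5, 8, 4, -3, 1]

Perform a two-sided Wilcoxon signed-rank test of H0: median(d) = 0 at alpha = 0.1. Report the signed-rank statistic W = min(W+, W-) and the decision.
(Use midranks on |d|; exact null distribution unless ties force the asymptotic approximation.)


Step 1: Drop any zero differences (none here) and take |d_i|.
|d| = [1, 3, 4, 1, 6, 5, 8, 4, 3, 1]
Step 2: Midrank |d_i| (ties get averaged ranks).
ranks: |1|->2, |3|->4.5, |4|->6.5, |1|->2, |6|->9, |5|->8, |8|->10, |4|->6.5, |3|->4.5, |1|->2
Step 3: Attach original signs; sum ranks with positive sign and with negative sign.
W+ = 4.5 + 2 + 9 + 10 + 6.5 + 2 = 34
W- = 2 + 6.5 + 8 + 4.5 = 21
(Check: W+ + W- = 55 should equal n(n+1)/2 = 55.)
Step 4: Test statistic W = min(W+, W-) = 21.
Step 5: Ties in |d|, so use the tie-corrected normal approximation.
        E[W] = n(n+1)/4 = 10*11/4 = 27.5.
        Tie groups: |d|=1 (t=3), |d|=3 (t=2), |d|=4 (t=2); sum(t^3 - t) = 36.
        Var[W] = n(n+1)(2n+1)/24 - sum(t^3-t)/48 = 2310/24 - 36/48 = 95.5.
        z = (W - E[W]) / sqrt(Var[W]) = (21 - 27.5) / 9.7724 = -0.6651.
        Two-sided p = 2*Phi(z) = 0.505962.
Step 6: alpha = 0.1. fail to reject H0.

W+ = 34, W- = 21, W = min = 21, p = 0.505962, fail to reject H0.


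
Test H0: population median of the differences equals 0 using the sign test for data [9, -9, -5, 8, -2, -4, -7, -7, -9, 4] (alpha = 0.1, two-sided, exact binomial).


Step 1: Discard zero differences. Original n = 10; n_eff = number of nonzero differences = 10.
Nonzero differences (with sign): +9, -9, -5, +8, -2, -4, -7, -7, -9, +4
Step 2: Count signs: positive = 3, negative = 7.
Step 3: Under H0: P(positive) = 0.5, so the number of positives S ~ Bin(10, 0.5).
Step 4: Two-sided exact p-value = sum of Bin(10,0.5) probabilities at or below the observed probability = 0.343750.
Step 5: alpha = 0.1. fail to reject H0.

n_eff = 10, pos = 3, neg = 7, p = 0.343750, fail to reject H0.


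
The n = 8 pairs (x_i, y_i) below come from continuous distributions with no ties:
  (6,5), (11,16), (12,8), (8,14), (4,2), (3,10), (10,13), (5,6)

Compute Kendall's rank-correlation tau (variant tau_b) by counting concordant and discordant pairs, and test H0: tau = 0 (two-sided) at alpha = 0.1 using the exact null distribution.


Step 1: Enumerate the 28 unordered pairs (i,j) with i<j and classify each by sign(x_j-x_i) * sign(y_j-y_i).
  (1,2):dx=+5,dy=+11->C; (1,3):dx=+6,dy=+3->C; (1,4):dx=+2,dy=+9->C; (1,5):dx=-2,dy=-3->C
  (1,6):dx=-3,dy=+5->D; (1,7):dx=+4,dy=+8->C; (1,8):dx=-1,dy=+1->D; (2,3):dx=+1,dy=-8->D
  (2,4):dx=-3,dy=-2->C; (2,5):dx=-7,dy=-14->C; (2,6):dx=-8,dy=-6->C; (2,7):dx=-1,dy=-3->C
  (2,8):dx=-6,dy=-10->C; (3,4):dx=-4,dy=+6->D; (3,5):dx=-8,dy=-6->C; (3,6):dx=-9,dy=+2->D
  (3,7):dx=-2,dy=+5->D; (3,8):dx=-7,dy=-2->C; (4,5):dx=-4,dy=-12->C; (4,6):dx=-5,dy=-4->C
  (4,7):dx=+2,dy=-1->D; (4,8):dx=-3,dy=-8->C; (5,6):dx=-1,dy=+8->D; (5,7):dx=+6,dy=+11->C
  (5,8):dx=+1,dy=+4->C; (6,7):dx=+7,dy=+3->C; (6,8):dx=+2,dy=-4->D; (7,8):dx=-5,dy=-7->C
Step 2: C = 19, D = 9, total pairs = 28.
Step 3: tau = (C - D)/(n(n-1)/2) = (19 - 9)/28 = 0.357143.
Step 4: Exact two-sided p-value (enumerate n! = 40320 permutations of y under H0): p = 0.275099.
Step 5: alpha = 0.1. fail to reject H0.

tau_b = 0.3571 (C=19, D=9), p = 0.275099, fail to reject H0.


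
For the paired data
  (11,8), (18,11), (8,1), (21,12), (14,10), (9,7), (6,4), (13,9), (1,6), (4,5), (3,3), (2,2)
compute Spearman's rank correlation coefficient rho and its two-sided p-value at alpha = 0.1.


Step 1: Rank x and y separately (midranks; no ties here).
rank(x): 11->8, 18->11, 8->6, 21->12, 14->10, 9->7, 6->5, 13->9, 1->1, 4->4, 3->3, 2->2
rank(y): 8->8, 11->11, 1->1, 12->12, 10->10, 7->7, 4->4, 9->9, 6->6, 5->5, 3->3, 2->2
Step 2: d_i = R_x(i) - R_y(i); compute d_i^2.
  (8-8)^2=0, (11-11)^2=0, (6-1)^2=25, (12-12)^2=0, (10-10)^2=0, (7-7)^2=0, (5-4)^2=1, (9-9)^2=0, (1-6)^2=25, (4-5)^2=1, (3-3)^2=0, (2-2)^2=0
sum(d^2) = 52.
Step 3: rho = 1 - 6*52 / (12*(12^2 - 1)) = 1 - 312/1716 = 0.818182.
Step 4: Under H0, t = rho * sqrt((n-2)/(1-rho^2)) = 4.5000 ~ t(10).
Step 5: Two-sided p-value from the t-distribution with 10 df = 0.001143.
Step 6: alpha = 0.1. reject H0.

rho = 0.8182, p = 0.001143, reject H0 at alpha = 0.1.


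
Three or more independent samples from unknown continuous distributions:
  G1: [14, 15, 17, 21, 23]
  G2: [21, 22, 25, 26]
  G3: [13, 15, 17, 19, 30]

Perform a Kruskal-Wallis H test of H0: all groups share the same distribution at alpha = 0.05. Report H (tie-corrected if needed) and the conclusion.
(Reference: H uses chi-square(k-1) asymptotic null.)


Step 1: Combine all N = 14 observations and assign midranks.
sorted (value, group, rank): (13,G3,1), (14,G1,2), (15,G1,3.5), (15,G3,3.5), (17,G1,5.5), (17,G3,5.5), (19,G3,7), (21,G1,8.5), (21,G2,8.5), (22,G2,10), (23,G1,11), (25,G2,12), (26,G2,13), (30,G3,14)
Step 2: Sum ranks within each group.
R_1 = 30.5 (n_1 = 5)
R_2 = 43.5 (n_2 = 4)
R_3 = 31 (n_3 = 5)
Step 3: H = 12/(N(N+1)) * sum(R_i^2/n_i) - 3(N+1)
     = 12/(14*15) * (30.5^2/5 + 43.5^2/4 + 31^2/5) - 3*15
     = 0.057143 * 851.312 - 45
     = 3.646429.
Step 4: Ties present; correction factor C = 1 - 18/(14^3 - 14) = 0.993407. Corrected H = 3.646429 / 0.993407 = 3.670631.
Step 5: Under H0, H ~ chi^2(2); p-value = 0.159563.
Step 6: alpha = 0.05. fail to reject H0.

H = 3.6706, df = 2, p = 0.159563, fail to reject H0.


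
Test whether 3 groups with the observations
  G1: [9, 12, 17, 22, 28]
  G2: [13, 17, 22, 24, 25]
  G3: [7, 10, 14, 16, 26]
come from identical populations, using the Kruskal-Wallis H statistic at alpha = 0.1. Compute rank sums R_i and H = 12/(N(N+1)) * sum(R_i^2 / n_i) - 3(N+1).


Step 1: Combine all N = 15 observations and assign midranks.
sorted (value, group, rank): (7,G3,1), (9,G1,2), (10,G3,3), (12,G1,4), (13,G2,5), (14,G3,6), (16,G3,7), (17,G1,8.5), (17,G2,8.5), (22,G1,10.5), (22,G2,10.5), (24,G2,12), (25,G2,13), (26,G3,14), (28,G1,15)
Step 2: Sum ranks within each group.
R_1 = 40 (n_1 = 5)
R_2 = 49 (n_2 = 5)
R_3 = 31 (n_3 = 5)
Step 3: H = 12/(N(N+1)) * sum(R_i^2/n_i) - 3(N+1)
     = 12/(15*16) * (40^2/5 + 49^2/5 + 31^2/5) - 3*16
     = 0.050000 * 992.4 - 48
     = 1.620000.
Step 4: Ties present; correction factor C = 1 - 12/(15^3 - 15) = 0.996429. Corrected H = 1.620000 / 0.996429 = 1.625806.
Step 5: Under H0, H ~ chi^2(2); p-value = 0.443568.
Step 6: alpha = 0.1. fail to reject H0.

H = 1.6258, df = 2, p = 0.443568, fail to reject H0.


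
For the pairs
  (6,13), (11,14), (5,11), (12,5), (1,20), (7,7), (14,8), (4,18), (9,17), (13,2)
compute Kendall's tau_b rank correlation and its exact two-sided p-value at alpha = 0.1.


Step 1: Enumerate the 45 unordered pairs (i,j) with i<j and classify each by sign(x_j-x_i) * sign(y_j-y_i).
  (1,2):dx=+5,dy=+1->C; (1,3):dx=-1,dy=-2->C; (1,4):dx=+6,dy=-8->D; (1,5):dx=-5,dy=+7->D
  (1,6):dx=+1,dy=-6->D; (1,7):dx=+8,dy=-5->D; (1,8):dx=-2,dy=+5->D; (1,9):dx=+3,dy=+4->C
  (1,10):dx=+7,dy=-11->D; (2,3):dx=-6,dy=-3->C; (2,4):dx=+1,dy=-9->D; (2,5):dx=-10,dy=+6->D
  (2,6):dx=-4,dy=-7->C; (2,7):dx=+3,dy=-6->D; (2,8):dx=-7,dy=+4->D; (2,9):dx=-2,dy=+3->D
  (2,10):dx=+2,dy=-12->D; (3,4):dx=+7,dy=-6->D; (3,5):dx=-4,dy=+9->D; (3,6):dx=+2,dy=-4->D
  (3,7):dx=+9,dy=-3->D; (3,8):dx=-1,dy=+7->D; (3,9):dx=+4,dy=+6->C; (3,10):dx=+8,dy=-9->D
  (4,5):dx=-11,dy=+15->D; (4,6):dx=-5,dy=+2->D; (4,7):dx=+2,dy=+3->C; (4,8):dx=-8,dy=+13->D
  (4,9):dx=-3,dy=+12->D; (4,10):dx=+1,dy=-3->D; (5,6):dx=+6,dy=-13->D; (5,7):dx=+13,dy=-12->D
  (5,8):dx=+3,dy=-2->D; (5,9):dx=+8,dy=-3->D; (5,10):dx=+12,dy=-18->D; (6,7):dx=+7,dy=+1->C
  (6,8):dx=-3,dy=+11->D; (6,9):dx=+2,dy=+10->C; (6,10):dx=+6,dy=-5->D; (7,8):dx=-10,dy=+10->D
  (7,9):dx=-5,dy=+9->D; (7,10):dx=-1,dy=-6->C; (8,9):dx=+5,dy=-1->D; (8,10):dx=+9,dy=-16->D
  (9,10):dx=+4,dy=-15->D
Step 2: C = 10, D = 35, total pairs = 45.
Step 3: tau = (C - D)/(n(n-1)/2) = (10 - 35)/45 = -0.555556.
Step 4: Exact two-sided p-value (enumerate n! = 3628800 permutations of y under H0): p = 0.028609.
Step 5: alpha = 0.1. reject H0.

tau_b = -0.5556 (C=10, D=35), p = 0.028609, reject H0.


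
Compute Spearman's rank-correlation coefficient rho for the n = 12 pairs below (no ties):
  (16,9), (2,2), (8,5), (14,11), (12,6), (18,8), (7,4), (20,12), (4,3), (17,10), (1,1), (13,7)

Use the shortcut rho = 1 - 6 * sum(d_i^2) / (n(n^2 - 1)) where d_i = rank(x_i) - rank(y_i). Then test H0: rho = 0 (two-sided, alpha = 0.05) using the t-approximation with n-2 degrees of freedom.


Step 1: Rank x and y separately (midranks; no ties here).
rank(x): 16->9, 2->2, 8->5, 14->8, 12->6, 18->11, 7->4, 20->12, 4->3, 17->10, 1->1, 13->7
rank(y): 9->9, 2->2, 5->5, 11->11, 6->6, 8->8, 4->4, 12->12, 3->3, 10->10, 1->1, 7->7
Step 2: d_i = R_x(i) - R_y(i); compute d_i^2.
  (9-9)^2=0, (2-2)^2=0, (5-5)^2=0, (8-11)^2=9, (6-6)^2=0, (11-8)^2=9, (4-4)^2=0, (12-12)^2=0, (3-3)^2=0, (10-10)^2=0, (1-1)^2=0, (7-7)^2=0
sum(d^2) = 18.
Step 3: rho = 1 - 6*18 / (12*(12^2 - 1)) = 1 - 108/1716 = 0.937063.
Step 4: Under H0, t = rho * sqrt((n-2)/(1-rho^2)) = 8.4868 ~ t(10).
Step 5: Two-sided p-value from the t-distribution with 10 df = 0.000007.
Step 6: alpha = 0.05. reject H0.

rho = 0.9371, p = 0.000007, reject H0 at alpha = 0.05.


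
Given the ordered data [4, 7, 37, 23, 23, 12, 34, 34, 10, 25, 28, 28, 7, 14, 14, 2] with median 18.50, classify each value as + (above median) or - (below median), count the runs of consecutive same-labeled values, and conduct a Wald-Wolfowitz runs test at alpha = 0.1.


Step 1: Compute median = 18.50; label A = above, B = below.
Labels in order: BBAAABAABAAABBBB  (n_A = 8, n_B = 8)
Step 2: Count runs R = 7.
Step 3: Under H0 (random ordering), E[R] = 2*n_A*n_B/(n_A+n_B) + 1 = 2*8*8/16 + 1 = 9.0000.
        Var[R] = 2*n_A*n_B*(2*n_A*n_B - n_A - n_B) / ((n_A+n_B)^2 * (n_A+n_B-1)) = 14336/3840 = 3.7333.
        SD[R] = 1.9322.
Step 4: Continuity-corrected z = (R + 0.5 - E[R]) / SD[R] = (7 + 0.5 - 9.0000) / 1.9322 = -0.7763.
Step 5: Two-sided p-value via normal approximation = 2*(1 - Phi(|z|)) = 0.437558.
Step 6: alpha = 0.1. fail to reject H0.

R = 7, z = -0.7763, p = 0.437558, fail to reject H0.


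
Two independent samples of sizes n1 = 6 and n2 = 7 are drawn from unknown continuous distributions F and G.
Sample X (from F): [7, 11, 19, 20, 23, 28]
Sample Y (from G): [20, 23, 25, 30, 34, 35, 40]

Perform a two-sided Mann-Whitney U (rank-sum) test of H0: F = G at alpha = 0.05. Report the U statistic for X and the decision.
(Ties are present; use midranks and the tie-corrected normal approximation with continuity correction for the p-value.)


Step 1: Combine and sort all 13 observations; assign midranks.
sorted (value, group): (7,X), (11,X), (19,X), (20,X), (20,Y), (23,X), (23,Y), (25,Y), (28,X), (30,Y), (34,Y), (35,Y), (40,Y)
ranks: 7->1, 11->2, 19->3, 20->4.5, 20->4.5, 23->6.5, 23->6.5, 25->8, 28->9, 30->10, 34->11, 35->12, 40->13
Step 2: Rank sum for X: R1 = 1 + 2 + 3 + 4.5 + 6.5 + 9 = 26.
Step 3: U_X = R1 - n1(n1+1)/2 = 26 - 6*7/2 = 26 - 21 = 5.
       U_Y = n1*n2 - U_X = 42 - 5 = 37.
Step 4: Ties are present, so use the tie-corrected normal approximation (with continuity correction) for the p-value.
Step 5: p-value = 0.026392; compare to alpha = 0.05. reject H0.

U_X = 5, p = 0.026392, reject H0 at alpha = 0.05.
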